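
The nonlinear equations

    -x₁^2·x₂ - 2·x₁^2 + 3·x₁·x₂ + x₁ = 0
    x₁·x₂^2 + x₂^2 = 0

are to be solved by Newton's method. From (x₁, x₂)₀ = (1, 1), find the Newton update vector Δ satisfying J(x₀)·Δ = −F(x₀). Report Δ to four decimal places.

At (1, 1): F = (1.0000, 2.0000).
Jacobian J = [[-2·x₁·x₂ - 4·x₁ + 3·x₂ + 1, -x₁^2 + 3·x₁], [x₂^2, 2·x₁·x₂ + 2·x₂]].
At the point, J = [[-2.0000, 2.0000], [1.0000, 4.0000]] (det J = -10.0000).
Solving J·Δ = −F gives Δ = (0.0000, -0.5000).

(0.0000, -0.5000)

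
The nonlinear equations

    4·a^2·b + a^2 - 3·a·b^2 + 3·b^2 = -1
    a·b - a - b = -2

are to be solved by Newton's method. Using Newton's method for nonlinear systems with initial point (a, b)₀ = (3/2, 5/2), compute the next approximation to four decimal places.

At (3/2, 5/2): F = (16.3750, 1.7500).
Jacobian J = [[8·a·b + 2·a - 3·b^2, 4·a^2 - 6·a·b + 6·b], [b - 1, a - 1]].
At the point, J = [[14.2500, 1.5000], [1.5000, 0.5000]] (det J = 4.8750).
Solving J·Δ = −F gives Δ = (-1.1410, -0.0769).
Then the next iterate is (a, b)₁ = (0.3590, 2.4231).

(0.3590, 2.4231)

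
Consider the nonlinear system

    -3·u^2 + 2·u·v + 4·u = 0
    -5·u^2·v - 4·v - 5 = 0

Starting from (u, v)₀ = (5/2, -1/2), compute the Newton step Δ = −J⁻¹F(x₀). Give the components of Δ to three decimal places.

At (5/2, -1/2): F = (-11.250, 12.625).
Jacobian J = [[-6·u + 2·v + 4, 2·u], [-10·u·v, -5·u^2 - 4]].
At the point, J = [[-12.000, 5.000], [12.500, -35.250]] (det J = 360.500).
Solving J·Δ = −F gives Δ = (-0.925, 0.030).

(-0.925, 0.030)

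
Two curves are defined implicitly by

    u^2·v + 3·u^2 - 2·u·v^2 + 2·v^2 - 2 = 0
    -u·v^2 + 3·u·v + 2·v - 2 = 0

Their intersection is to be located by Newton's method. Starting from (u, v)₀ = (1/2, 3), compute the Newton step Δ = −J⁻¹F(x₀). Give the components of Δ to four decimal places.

(-3.4583, -8.0000)

At (1/2, 3): F = (8.5000, 4.0000).
Jacobian J = [[2·u·v + 6·u - 2·v^2, u^2 - 4·u·v + 4·v], [-v^2 + 3·v, -2·u·v + 3·u + 2]].
At the point, J = [[-12.0000, 6.2500], [0.0000, 0.5000]] (det J = -6.0000).
Solving J·Δ = −F gives Δ = (-3.4583, -8.0000).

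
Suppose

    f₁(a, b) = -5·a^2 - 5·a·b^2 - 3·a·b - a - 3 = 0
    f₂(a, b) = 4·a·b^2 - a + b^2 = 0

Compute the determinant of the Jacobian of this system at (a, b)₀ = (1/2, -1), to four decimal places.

J = [[-10·a - 5·b^2 - 3·b - 1, -10·a·b - 3·a], [4·b^2 - 1, 8·a·b + 2·b]].
At the point, J = [[-8.0000, 3.5000], [3.0000, -6.0000]].
det J = 37.5000.

37.5000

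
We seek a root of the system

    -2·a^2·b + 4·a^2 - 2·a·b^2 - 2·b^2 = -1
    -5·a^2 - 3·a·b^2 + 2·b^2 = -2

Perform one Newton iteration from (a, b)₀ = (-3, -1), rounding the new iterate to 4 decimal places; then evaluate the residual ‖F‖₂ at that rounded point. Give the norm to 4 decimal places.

At (-3, -1): F = (59.0000, -32.0000).
Jacobian J = [[-4·a·b + 8·a - 2·b^2, -2·a^2 - 4·a·b - 4·b], [-10·a - 3·b^2, -6·a·b + 4·b]].
At the point, J = [[-38.0000, -26.0000], [27.0000, -22.0000]] (det J = 1538.0000).
Solving J·Δ = −F gives Δ = (1.3849, 0.2451).
Then the next iterate is (a, b)₁ = (-1.6151, -0.7549).
Re-evaluating at (-1.6151, -0.7549): F = (16.073637, -7.141781), so ‖F‖₂ = 17.5888.

17.5888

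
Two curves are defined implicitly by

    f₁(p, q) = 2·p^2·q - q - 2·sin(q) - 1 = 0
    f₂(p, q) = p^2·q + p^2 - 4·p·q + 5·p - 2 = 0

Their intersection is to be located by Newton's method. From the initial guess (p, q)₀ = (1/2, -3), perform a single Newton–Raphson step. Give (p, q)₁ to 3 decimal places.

(-0.376, -7.080)

At (1/2, -3): F = (0.78224, 6.000).
Jacobian J = [[4·p·q, 2·p^2 - 2·cos(q) - 1], [2·p·q + 2·p - 4·q + 5, p^2 - 4·p]].
At the point, J = [[-6.000, 1.47998], [15.000, -1.750]] (det J = -11.69977).
Solving J·Δ = −F gives Δ = (-0.876, -4.080).
Then the next iterate is (p, q)₁ = (-0.376, -7.080).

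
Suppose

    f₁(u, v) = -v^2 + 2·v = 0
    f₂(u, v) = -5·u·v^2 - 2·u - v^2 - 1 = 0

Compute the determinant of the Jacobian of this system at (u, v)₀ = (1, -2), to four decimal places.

132.0000

J = [[0, -2·v + 2], [-5·v^2 - 2, -10·u·v - 2·v]].
At the point, J = [[0.0000, 6.0000], [-22.0000, 24.0000]].
det J = 132.0000.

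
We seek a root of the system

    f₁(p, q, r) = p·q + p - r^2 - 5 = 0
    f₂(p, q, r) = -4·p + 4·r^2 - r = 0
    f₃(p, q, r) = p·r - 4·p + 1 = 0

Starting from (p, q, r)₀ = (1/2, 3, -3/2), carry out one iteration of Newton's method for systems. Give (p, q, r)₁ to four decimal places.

(0.2483, 11.1259, -0.7687)

At (1/2, 3, -3/2): F = (-5.2500, 8.5000, -1.7500).
Jacobian J = [[q + 1, p, -2·r], [-4, 0, 8·r - 1], [r - 4, 0, p]].
At the point, J = [[4.0000, 0.5000, 3.0000], [-4.0000, 0.0000, -13.0000], [-5.5000, 0.0000, 0.5000]] (det J = 36.7500).
Solving J·Δ = −F gives Δ = (-0.2517, 8.1259, 0.7313).
Then the next iterate is (p, q, r)₁ = (0.2483, 11.1259, -0.7687).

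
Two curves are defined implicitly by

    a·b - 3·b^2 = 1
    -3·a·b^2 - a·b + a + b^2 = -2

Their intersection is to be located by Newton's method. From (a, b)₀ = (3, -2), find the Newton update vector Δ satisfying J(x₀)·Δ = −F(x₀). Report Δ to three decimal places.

(3.065, 1.675)

At (3, -2): F = (-19.000, -21.000).
Jacobian J = [[b, a - 6·b], [-3·b^2 - b + 1, -6·a·b - a + 2·b]].
At the point, J = [[-2.000, 15.000], [-9.000, 29.000]] (det J = 77.000).
Solving J·Δ = −F gives Δ = (3.065, 1.675).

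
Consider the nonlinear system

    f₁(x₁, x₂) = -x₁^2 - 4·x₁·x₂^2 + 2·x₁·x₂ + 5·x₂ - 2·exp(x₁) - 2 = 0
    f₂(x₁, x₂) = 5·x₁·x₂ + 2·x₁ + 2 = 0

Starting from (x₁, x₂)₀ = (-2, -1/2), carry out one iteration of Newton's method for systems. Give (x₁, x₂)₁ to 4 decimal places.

At (-2, -1/2): F = (-4.770671, 3.0000).
Jacobian J = [[-2·x₁ - 4·x₂^2 + 2·x₂ - 2·exp(x₁), -8·x₁·x₂ + 2·x₁ + 5], [5·x₂ + 2, 5·x₁]].
At the point, J = [[1.729329, -7.0000], [-0.5000, -10.0000]] (det J = -20.793294).
Solving J·Δ = −F gives Δ = (3.3043, 0.1348).
Then the next iterate is (x₁, x₂)₁ = (1.3043, -0.3652).

(1.3043, -0.3652)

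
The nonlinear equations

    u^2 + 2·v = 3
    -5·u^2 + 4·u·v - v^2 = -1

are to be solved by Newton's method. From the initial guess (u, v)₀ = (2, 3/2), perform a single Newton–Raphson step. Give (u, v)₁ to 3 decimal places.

At (2, 3/2): F = (4.000, -9.250).
Jacobian J = [[2·u, 2], [-10·u + 4·v, 4·u - 2·v]].
At the point, J = [[4.000, 2.000], [-14.000, 5.000]] (det J = 48.000).
Solving J·Δ = −F gives Δ = (-0.802, -0.396).
Then the next iterate is (u, v)₁ = (1.198, 1.104).

(1.198, 1.104)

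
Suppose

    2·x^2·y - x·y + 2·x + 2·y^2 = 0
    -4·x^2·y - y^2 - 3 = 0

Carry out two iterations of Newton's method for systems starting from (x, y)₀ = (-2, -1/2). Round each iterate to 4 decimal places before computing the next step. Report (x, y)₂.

At (-2, -1/2): F = (-8.5000, 4.7500).
Jacobian J = [[4·x·y - y + 2, 2·x^2 - x + 4·y], [-8·x·y, -4·x^2 - 2·y]].
At the point, J = [[6.5000, 8.0000], [-8.0000, -15.0000]] (det J = -33.5000).
Solving J·Δ = −F gives Δ = (2.6716, -1.1082).
Then the next iterate is (x, y)₁ = (0.6716, -1.6082).
Round to (0.6716, -1.6082) and repeat: F = (6.145135, -2.684815), J = [[-0.712068, -6.202307], [8.640537, 1.412214]].
Δ = (0.1516, 0.9734), so (x, y)₂ = (0.8232, -0.6348).

(0.8232, -0.6348)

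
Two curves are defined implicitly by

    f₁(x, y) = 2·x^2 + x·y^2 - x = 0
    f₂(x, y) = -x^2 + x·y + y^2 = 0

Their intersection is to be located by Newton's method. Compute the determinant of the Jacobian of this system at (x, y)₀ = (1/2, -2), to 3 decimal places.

J = [[4·x + y^2 - 1, 2·x·y], [-2·x + y, x + 2·y]].
At the point, J = [[5.000, -2.000], [-3.000, -3.500]].
det J = -23.500.

-23.500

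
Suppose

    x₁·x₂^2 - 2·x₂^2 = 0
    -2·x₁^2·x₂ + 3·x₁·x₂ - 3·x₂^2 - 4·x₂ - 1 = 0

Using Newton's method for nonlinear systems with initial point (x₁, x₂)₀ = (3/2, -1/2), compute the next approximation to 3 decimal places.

(1.500, -0.250)

At (3/2, -1/2): F = (-0.125, 0.250).
Jacobian J = [[x₂^2, 2·x₁·x₂ - 4·x₂], [-4·x₁·x₂ + 3·x₂, -2·x₁^2 + 3·x₁ - 6·x₂ - 4]].
At the point, J = [[0.250, 0.500], [1.500, -1.000]] (det J = -1.000).
Solving J·Δ = −F gives Δ = (0.000, 0.250).
Then the next iterate is (x₁, x₂)₁ = (1.500, -0.250).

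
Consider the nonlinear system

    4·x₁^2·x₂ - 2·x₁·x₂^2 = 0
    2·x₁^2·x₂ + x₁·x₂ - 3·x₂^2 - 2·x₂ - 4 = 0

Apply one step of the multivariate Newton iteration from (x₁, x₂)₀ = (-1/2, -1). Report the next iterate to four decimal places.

(0.0556, 0.1111)

At (-1/2, -1): F = (0.0000, -5.0000).
Jacobian J = [[8·x₁·x₂ - 2·x₂^2, 4·x₁^2 - 4·x₁·x₂], [4·x₁·x₂ + x₂, 2·x₁^2 + x₁ - 6·x₂ - 2]].
At the point, J = [[2.0000, -1.0000], [1.0000, 4.0000]] (det J = 9.0000).
Solving J·Δ = −F gives Δ = (0.5556, 1.1111).
Then the next iterate is (x₁, x₂)₁ = (0.0556, 0.1111).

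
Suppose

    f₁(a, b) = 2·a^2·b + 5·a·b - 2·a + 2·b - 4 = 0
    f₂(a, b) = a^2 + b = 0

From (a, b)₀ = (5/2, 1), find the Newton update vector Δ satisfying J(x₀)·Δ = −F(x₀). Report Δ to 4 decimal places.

(-1.4570, 0.0348)

At (5/2, 1): F = (18.0000, 7.2500).
Jacobian J = [[4·a·b + 5·b - 2, 2·a^2 + 5·a + 2], [2·a, 1]].
At the point, J = [[13.0000, 27.0000], [5.0000, 1.0000]] (det J = -122.0000).
Solving J·Δ = −F gives Δ = (-1.4570, 0.0348).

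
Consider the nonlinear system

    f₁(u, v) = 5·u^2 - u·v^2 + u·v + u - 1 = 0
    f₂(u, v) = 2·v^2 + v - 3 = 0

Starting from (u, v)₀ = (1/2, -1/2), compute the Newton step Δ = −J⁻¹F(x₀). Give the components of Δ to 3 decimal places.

At (1/2, -1/2): F = (0.375, -3.000).
Jacobian J = [[10·u - v^2 + v + 1, -2·u·v + u], [0, 4·v + 1]].
At the point, J = [[5.250, 1.000], [0.000, -1.000]] (det J = -5.250).
Solving J·Δ = −F gives Δ = (0.500, -3.000).

(0.500, -3.000)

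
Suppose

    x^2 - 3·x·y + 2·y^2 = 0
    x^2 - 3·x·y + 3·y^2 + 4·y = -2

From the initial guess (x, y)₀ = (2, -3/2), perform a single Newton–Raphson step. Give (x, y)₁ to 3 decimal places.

At (2, -3/2): F = (17.500, 15.750).
Jacobian J = [[2·x - 3·y, -3·x + 4·y], [2·x - 3·y, -3·x + 6·y + 4]].
At the point, J = [[8.500, -12.000], [8.500, -11.000]] (det J = 8.500).
Solving J·Δ = −F gives Δ = (0.412, 1.750).
Then the next iterate is (x, y)₁ = (2.412, 0.250).

(2.412, 0.250)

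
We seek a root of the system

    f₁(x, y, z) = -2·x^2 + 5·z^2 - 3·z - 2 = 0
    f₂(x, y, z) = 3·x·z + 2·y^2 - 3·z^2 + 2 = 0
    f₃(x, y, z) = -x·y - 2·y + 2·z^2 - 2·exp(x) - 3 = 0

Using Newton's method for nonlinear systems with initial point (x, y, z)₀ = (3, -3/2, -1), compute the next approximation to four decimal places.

(2.3383, -2.8664, -1.3122)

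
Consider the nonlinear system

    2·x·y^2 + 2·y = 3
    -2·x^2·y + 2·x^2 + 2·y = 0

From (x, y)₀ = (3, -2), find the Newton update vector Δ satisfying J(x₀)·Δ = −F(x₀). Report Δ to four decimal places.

At (3, -2): F = (17.0000, 50.0000).
Jacobian J = [[2·y^2, 4·x·y + 2], [-4·x·y + 4·x, -2·x^2 + 2]].
At the point, J = [[8.0000, -22.0000], [36.0000, -16.0000]] (det J = 664.0000).
Solving J·Δ = −F gives Δ = (-1.2470, 0.3193).

(-1.2470, 0.3193)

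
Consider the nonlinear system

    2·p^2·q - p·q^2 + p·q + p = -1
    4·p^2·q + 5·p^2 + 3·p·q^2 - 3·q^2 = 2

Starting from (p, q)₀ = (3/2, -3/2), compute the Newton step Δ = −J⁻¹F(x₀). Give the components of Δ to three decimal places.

At (3/2, -3/2): F = (-9.875, -0.875).
Jacobian J = [[4·p·q - q^2 + q + 1, 2·p^2 - 2·p·q + p], [8·p·q + 10·p + 3·q^2, 4·p^2 + 6·p·q - 6·q]].
At the point, J = [[-11.750, 10.500], [3.750, 4.500]] (det J = -92.250).
Solving J·Δ = −F gives Δ = (-0.382, 0.513).

(-0.382, 0.513)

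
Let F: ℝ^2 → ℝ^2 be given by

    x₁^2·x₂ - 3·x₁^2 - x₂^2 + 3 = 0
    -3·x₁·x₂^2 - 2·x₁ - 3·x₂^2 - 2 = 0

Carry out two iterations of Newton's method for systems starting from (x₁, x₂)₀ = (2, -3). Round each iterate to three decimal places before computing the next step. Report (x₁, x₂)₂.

(1.027, -0.817)

At (2, -3): F = (-30.000, -87.000).
Jacobian J = [[2·x₁·x₂ - 6·x₁, x₁^2 - 2·x₂], [-3·x₂^2 - 2, -6·x₁·x₂ - 6·x₂]].
At the point, J = [[-24.000, 10.000], [-29.000, 54.000]] (det J = -1006.000).
Solving J·Δ = −F gives Δ = (-0.746, 1.211).
Then the next iterate is (x₁, x₂)₁ = (1.254, -1.789).
Round to (1.254, -1.789) and repeat: F = (-7.73130, -26.14992), J = [[-12.01081, 5.15052], [-11.60156, 24.19444]].
Δ = (-0.227, 0.972), so (x₁, x₂)₂ = (1.027, -0.817).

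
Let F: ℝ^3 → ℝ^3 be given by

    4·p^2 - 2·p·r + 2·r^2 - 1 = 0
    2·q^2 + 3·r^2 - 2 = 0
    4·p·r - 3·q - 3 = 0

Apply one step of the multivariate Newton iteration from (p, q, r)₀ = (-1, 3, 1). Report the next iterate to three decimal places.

(-51.000, 43.667, -83.500)

At (-1, 3, 1): F = (7.000, 19.000, -16.000).
Jacobian J = [[8·p - 2·r, 0, -2·p + 4·r], [0, 4·q, 6·r], [4·r, -3, 4·p]].
At the point, J = [[-10.000, 0.000, 6.000], [0.000, 12.000, 6.000], [4.000, -3.000, -4.000]] (det J = 12.000).
Solving J·Δ = −F gives Δ = (-50.000, 40.667, -84.500).
Then the next iterate is (p, q, r)₁ = (-51.000, 43.667, -83.500).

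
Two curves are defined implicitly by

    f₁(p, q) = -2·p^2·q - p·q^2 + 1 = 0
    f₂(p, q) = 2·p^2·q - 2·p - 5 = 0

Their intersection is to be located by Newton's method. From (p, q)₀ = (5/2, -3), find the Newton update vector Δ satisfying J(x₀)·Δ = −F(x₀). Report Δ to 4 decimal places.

At (5/2, -3): F = (16.0000, -47.5000).
Jacobian J = [[-4·p·q - q^2, -2·p^2 - 2·p·q], [4·p·q - 2, 2·p^2]].
At the point, J = [[21.0000, 2.5000], [-32.0000, 12.5000]] (det J = 342.5000).
Solving J·Δ = −F gives Δ = (-0.9307, 1.4175).

(-0.9307, 1.4175)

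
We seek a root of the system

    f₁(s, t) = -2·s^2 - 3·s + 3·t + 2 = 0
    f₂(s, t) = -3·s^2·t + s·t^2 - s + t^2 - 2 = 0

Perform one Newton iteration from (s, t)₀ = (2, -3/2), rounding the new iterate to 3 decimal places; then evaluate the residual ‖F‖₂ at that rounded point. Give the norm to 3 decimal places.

6.673

At (2, -3/2): F = (-16.500, 20.750).
Jacobian J = [[-4·s - 3, 3], [-6·s·t + t^2 - 1, -3·s^2 + 2·s·t + 2·t]].
At the point, J = [[-11.000, 3.000], [19.250, -21.000]] (det J = 173.250).
Solving J·Δ = −F gives Δ = (-1.641, -0.516).
Then the next iterate is (s, t)₁ = (0.359, -2.016).
Re-evaluating at (0.359, -2.016): F = (-5.38276, 3.94380), so ‖F‖₂ = 6.673.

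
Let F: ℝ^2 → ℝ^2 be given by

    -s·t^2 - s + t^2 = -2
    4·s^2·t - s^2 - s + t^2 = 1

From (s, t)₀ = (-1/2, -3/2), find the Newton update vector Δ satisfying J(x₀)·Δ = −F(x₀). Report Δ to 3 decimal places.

At (-1/2, -3/2): F = (5.875, 0.000).
Jacobian J = [[-t^2 - 1, -2·s·t + 2·t], [8·s·t - 2·s - 1, 4·s^2 + 2·t]].
At the point, J = [[-3.250, -4.500], [6.000, -2.000]] (det J = 33.500).
Solving J·Δ = −F gives Δ = (0.351, 1.052).

(0.351, 1.052)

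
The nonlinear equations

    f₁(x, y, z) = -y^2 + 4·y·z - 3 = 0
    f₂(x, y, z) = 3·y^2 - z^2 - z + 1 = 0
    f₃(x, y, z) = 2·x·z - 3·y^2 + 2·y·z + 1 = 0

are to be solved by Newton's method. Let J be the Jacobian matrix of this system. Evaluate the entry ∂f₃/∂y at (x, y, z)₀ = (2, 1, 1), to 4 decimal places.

∂f₃/∂y = -6·y + 2·z.
At (2, 1, 1) this is -4.0000.

-4.0000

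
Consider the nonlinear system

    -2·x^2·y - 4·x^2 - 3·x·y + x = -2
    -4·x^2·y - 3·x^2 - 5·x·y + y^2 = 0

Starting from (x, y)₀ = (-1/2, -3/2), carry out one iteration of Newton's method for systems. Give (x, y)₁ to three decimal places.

(-0.342, -1.526)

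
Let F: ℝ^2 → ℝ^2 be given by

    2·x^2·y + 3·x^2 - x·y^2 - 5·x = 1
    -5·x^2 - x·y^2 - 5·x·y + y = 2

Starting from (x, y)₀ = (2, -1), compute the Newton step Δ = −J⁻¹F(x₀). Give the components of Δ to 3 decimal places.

(-1.114, 0.564)

At (2, -1): F = (-9.000, -15.000).
Jacobian J = [[4·x·y + 6·x - y^2 - 5, 2·x^2 - 2·x·y], [-10·x - y^2 - 5·y, -2·x·y - 5·x + 1]].
At the point, J = [[-2.000, 12.000], [-16.000, -5.000]] (det J = 202.000).
Solving J·Δ = −F gives Δ = (-1.114, 0.564).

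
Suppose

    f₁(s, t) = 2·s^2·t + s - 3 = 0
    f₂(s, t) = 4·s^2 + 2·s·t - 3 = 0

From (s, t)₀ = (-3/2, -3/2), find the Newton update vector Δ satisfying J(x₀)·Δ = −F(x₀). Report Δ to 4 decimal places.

(0.3600, 1.7000)

At (-3/2, -3/2): F = (-11.2500, 10.5000).
Jacobian J = [[4·s·t + 1, 2·s^2], [8·s + 2·t, 2·s]].
At the point, J = [[10.0000, 4.5000], [-15.0000, -3.0000]] (det J = 37.5000).
Solving J·Δ = −F gives Δ = (0.3600, 1.7000).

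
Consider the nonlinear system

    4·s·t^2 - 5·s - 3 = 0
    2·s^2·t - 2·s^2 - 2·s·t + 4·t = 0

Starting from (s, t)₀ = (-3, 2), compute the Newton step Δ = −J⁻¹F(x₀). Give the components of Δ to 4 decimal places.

(1.7739, -0.3435)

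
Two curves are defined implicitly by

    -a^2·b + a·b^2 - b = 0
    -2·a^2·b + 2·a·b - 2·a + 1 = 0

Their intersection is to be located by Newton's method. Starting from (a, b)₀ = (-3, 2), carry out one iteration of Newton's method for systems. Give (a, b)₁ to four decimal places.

(-2.2872, 1.0638)

At (-3, 2): F = (-32.0000, -41.0000).
Jacobian J = [[-2·a·b + b^2, -a^2 + 2·a·b - 1], [-4·a·b + 2·b - 2, -2·a^2 + 2·a]].
At the point, J = [[16.0000, -22.0000], [26.0000, -24.0000]] (det J = 188.0000).
Solving J·Δ = −F gives Δ = (0.7128, -0.9362).
Then the next iterate is (a, b)₁ = (-2.2872, 1.0638).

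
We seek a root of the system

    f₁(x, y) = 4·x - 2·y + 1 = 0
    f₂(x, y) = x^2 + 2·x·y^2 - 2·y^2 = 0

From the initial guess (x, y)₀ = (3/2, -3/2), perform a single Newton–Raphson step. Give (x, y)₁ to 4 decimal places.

(8.5000, 17.5000)

At (3/2, -3/2): F = (10.0000, 4.5000).
Jacobian J = [[4, -2], [2·x + 2·y^2, 4·x·y - 4·y]].
At the point, J = [[4.0000, -2.0000], [7.5000, -3.0000]] (det J = 3.0000).
Solving J·Δ = −F gives Δ = (7.0000, 19.0000).
Then the next iterate is (x, y)₁ = (8.5000, 17.5000).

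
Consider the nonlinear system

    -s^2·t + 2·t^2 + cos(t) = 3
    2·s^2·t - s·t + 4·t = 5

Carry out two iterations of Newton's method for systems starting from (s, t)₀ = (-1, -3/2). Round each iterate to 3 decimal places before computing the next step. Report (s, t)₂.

At (-1, -3/2): F = (3.07074, -15.500).
Jacobian J = [[-2·s·t, -s^2 + 4·t - sin(t)], [4·s·t - t, 2·s^2 - s + 4]].
At the point, J = [[-3.000, -6.00251], [7.500, 7.000]] (det J = 24.01879).
Solving J·Δ = −F gives Δ = (2.979, -0.977).
Then the next iterate is (s, t)₁ = (1.979, -2.477).
Round to (1.979, -2.477) and repeat: F = (18.18491, -29.40807), J = [[9.80397, -13.20770], [-17.13093, 9.85388]].
Δ = (-1.614, 0.179), so (s, t)₂ = (0.365, -2.298).

(0.365, -2.298)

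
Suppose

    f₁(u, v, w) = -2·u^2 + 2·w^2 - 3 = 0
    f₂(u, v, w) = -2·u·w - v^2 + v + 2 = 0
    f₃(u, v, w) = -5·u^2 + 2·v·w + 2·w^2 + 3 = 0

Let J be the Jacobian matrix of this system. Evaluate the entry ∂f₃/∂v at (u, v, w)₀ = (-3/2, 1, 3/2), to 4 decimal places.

3.0000

∂f₃/∂v = 2·w.
At (-3/2, 1, 3/2) this is 3.0000.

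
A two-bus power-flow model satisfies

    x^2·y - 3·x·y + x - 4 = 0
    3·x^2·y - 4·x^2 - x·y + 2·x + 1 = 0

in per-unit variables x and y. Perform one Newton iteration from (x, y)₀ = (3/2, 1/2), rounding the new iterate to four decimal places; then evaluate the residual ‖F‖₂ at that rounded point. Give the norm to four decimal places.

36.1287

At (3/2, 1/2): F = (-3.6250, -2.3750).
Jacobian J = [[2·x·y - 3·y + 1, x^2 - 3·x], [6·x·y - 8·x - y + 2, 3·x^2 - x]].
At the point, J = [[1.0000, -2.2500], [-6.0000, 5.2500]] (det J = -8.2500).
Solving J·Δ = −F gives Δ = (-2.9545, -2.9242).
Then the next iterate is (x, y)₁ = (-1.4545, -2.4242).
Re-evaluating at (-1.4545, -2.4242): F = (-21.161062, -29.282976), so ‖F‖₂ = 36.1287.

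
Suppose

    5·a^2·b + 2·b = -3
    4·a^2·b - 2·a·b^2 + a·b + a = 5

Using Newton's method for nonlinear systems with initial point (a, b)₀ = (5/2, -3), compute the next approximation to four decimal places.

At (5/2, -3): F = (-96.7500, -130.0000).
Jacobian J = [[10·a·b, 5·a^2 + 2], [8·a·b - 2·b^2 + b + 1, 4·a^2 - 4·a·b + a]].
At the point, J = [[-75.0000, 33.2500], [-80.0000, 57.5000]] (det J = -1652.5000).
Solving J·Δ = −F gives Δ = (-0.7508, 1.2163).
Then the next iterate is (a, b)₁ = (1.7492, -1.7837).

(1.7492, -1.7837)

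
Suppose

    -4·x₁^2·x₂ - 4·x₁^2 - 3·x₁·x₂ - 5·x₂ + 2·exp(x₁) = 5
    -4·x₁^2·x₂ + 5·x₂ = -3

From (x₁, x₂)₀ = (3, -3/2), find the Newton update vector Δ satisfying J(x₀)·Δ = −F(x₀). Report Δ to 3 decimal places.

(-4.067, -3.127)

At (3, -3/2): F = (74.17107, 49.500).
Jacobian J = [[-8·x₁·x₂ - 8·x₁ - 3·x₂ + 2·exp(x₁), -4·x₁^2 - 3·x₁ - 5], [-8·x₁·x₂, -4·x₁^2 + 5]].
At the point, J = [[56.67107, -50.000], [36.000, -31.000]] (det J = 43.19671).
Solving J·Δ = −F gives Δ = (-4.067, -3.127).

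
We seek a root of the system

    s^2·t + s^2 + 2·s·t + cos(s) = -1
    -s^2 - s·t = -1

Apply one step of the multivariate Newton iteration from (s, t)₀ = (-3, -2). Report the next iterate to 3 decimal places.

(-0.097, -5.075)

At (-3, -2): F = (3.01001, -14.000).
Jacobian J = [[2·s·t + 2·s + 2·t - sin(s), s^2 + 2·s], [-2·s - t, -s]].
At the point, J = [[2.14112, 3.000], [8.000, 3.000]] (det J = -17.57664).
Solving J·Δ = −F gives Δ = (2.903, -3.075).
Then the next iterate is (s, t)₁ = (-0.097, -5.075).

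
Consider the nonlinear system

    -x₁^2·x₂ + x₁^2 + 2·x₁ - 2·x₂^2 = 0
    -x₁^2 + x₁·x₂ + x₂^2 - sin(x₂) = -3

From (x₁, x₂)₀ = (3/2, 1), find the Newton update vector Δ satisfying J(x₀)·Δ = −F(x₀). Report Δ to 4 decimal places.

(2.7373, 1.0359)

At (3/2, 1): F = (1.0000, 2.408529).
Jacobian J = [[-2·x₁·x₂ + 2·x₁ + 2, -x₁^2 - 4·x₂], [-2·x₁ + x₂, x₁ + 2·x₂ - cos(x₂)]].
At the point, J = [[2.0000, -6.2500], [-2.0000, 2.959698]] (det J = -6.580605).
Solving J·Δ = −F gives Δ = (2.7373, 1.0359).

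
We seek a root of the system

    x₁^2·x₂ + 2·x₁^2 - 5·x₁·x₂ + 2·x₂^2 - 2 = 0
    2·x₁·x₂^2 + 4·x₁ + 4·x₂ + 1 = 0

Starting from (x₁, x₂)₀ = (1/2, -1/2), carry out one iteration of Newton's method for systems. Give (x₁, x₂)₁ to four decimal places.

(0.3173, -0.6426)

At (1/2, -1/2): F = (0.1250, 1.2500).
Jacobian J = [[2·x₁·x₂ + 4·x₁ - 5·x₂, x₁^2 - 5·x₁ + 4·x₂], [2·x₂^2 + 4, 4·x₁·x₂ + 4]].
At the point, J = [[4.0000, -4.2500], [4.5000, 3.0000]] (det J = 31.1250).
Solving J·Δ = −F gives Δ = (-0.1827, -0.1426).
Then the next iterate is (x₁, x₂)₁ = (0.3173, -0.6426).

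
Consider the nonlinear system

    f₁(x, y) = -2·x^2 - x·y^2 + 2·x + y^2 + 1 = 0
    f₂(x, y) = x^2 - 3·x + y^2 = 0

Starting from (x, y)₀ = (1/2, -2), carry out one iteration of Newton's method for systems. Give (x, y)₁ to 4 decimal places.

(1.2083, -1.6667)

At (1/2, -2): F = (3.5000, 2.7500).
Jacobian J = [[-4·x - y^2 + 2, -2·x·y + 2·y], [2·x - 3, 2·y]].
At the point, J = [[-4.0000, -2.0000], [-2.0000, -4.0000]] (det J = 12.0000).
Solving J·Δ = −F gives Δ = (0.7083, 0.3333).
Then the next iterate is (x, y)₁ = (1.2083, -1.6667).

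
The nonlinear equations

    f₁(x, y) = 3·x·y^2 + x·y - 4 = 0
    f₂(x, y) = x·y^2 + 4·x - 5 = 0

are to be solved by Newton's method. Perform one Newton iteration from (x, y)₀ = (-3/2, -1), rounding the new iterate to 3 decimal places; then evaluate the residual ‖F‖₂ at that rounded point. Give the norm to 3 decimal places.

At (-3/2, -1): F = (-7.000, -12.500).
Jacobian J = [[3·y^2 + y, 6·x·y + x], [y^2 + 4, 2·x·y]].
At the point, J = [[2.000, 7.500], [5.000, 3.000]] (det J = -31.500).
Solving J·Δ = −F gives Δ = (2.310, 0.317).
Then the next iterate is (x, y)₁ = (0.810, -0.683).
Re-evaluating at (0.810, -0.683): F = (-3.41966, -1.38214), so ‖F‖₂ = 3.688.

3.688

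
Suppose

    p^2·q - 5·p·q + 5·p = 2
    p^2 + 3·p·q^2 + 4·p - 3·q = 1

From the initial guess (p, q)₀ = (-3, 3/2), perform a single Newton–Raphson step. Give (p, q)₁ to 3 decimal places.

At (-3, 3/2): F = (19.000, -28.750).
Jacobian J = [[2·p·q - 5·q + 5, p^2 - 5·p], [2·p + 3·q^2 + 4, 6·p·q - 3]].
At the point, J = [[-11.500, 24.000], [4.750, -30.000]] (det J = 231.000).
Solving J·Δ = −F gives Δ = (-0.519, -1.041).
Then the next iterate is (p, q)₁ = (-3.519, 0.459).

(-3.519, 0.459)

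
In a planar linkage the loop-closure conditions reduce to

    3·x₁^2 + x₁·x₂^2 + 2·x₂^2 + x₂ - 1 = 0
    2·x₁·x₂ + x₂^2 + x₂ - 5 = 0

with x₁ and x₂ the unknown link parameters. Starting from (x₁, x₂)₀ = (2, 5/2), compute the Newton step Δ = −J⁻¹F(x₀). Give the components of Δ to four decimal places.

(-1.2419, -0.7540)

At (2, 5/2): F = (38.5000, 13.7500).
Jacobian J = [[6·x₁ + x₂^2, 2·x₁·x₂ + 4·x₂ + 1], [2·x₂, 2·x₁ + 2·x₂ + 1]].
At the point, J = [[18.2500, 21.0000], [5.0000, 10.0000]] (det J = 77.5000).
Solving J·Δ = −F gives Δ = (-1.2419, -0.7540).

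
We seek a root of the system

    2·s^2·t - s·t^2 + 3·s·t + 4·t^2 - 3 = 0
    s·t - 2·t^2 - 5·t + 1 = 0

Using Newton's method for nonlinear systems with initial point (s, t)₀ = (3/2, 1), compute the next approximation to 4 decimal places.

(1.4899, 0.3986)

At (3/2, 1): F = (8.5000, -4.5000).
Jacobian J = [[4·s·t - t^2 + 3·t, 2·s^2 - 2·s·t + 3·s + 8·t], [t, s - 4·t - 5]].
At the point, J = [[8.0000, 14.0000], [1.0000, -7.5000]] (det J = -74.0000).
Solving J·Δ = −F gives Δ = (-0.0101, -0.6014).
Then the next iterate is (s, t)₁ = (1.4899, 0.3986).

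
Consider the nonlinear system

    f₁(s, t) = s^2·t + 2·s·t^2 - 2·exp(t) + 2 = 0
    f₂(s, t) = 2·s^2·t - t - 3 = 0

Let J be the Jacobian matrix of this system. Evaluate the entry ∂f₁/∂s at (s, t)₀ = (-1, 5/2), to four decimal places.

7.5000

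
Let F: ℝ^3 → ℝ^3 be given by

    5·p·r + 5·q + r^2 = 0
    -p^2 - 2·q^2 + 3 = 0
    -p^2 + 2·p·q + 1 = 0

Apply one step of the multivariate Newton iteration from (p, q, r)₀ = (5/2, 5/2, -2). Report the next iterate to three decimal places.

(2.250, 1.050, -0.441)

At (5/2, 5/2, -2): F = (-8.500, -15.750, 7.250).
Jacobian J = [[5·r, 5, 5·p + 2·r], [-2·p, -4·q, 0], [-2·p + 2·q, 2·p, 0]].
At the point, J = [[-10.000, 5.000, 8.500], [-5.000, -10.000, 0.000], [0.000, 5.000, 0.000]] (det J = -212.500).
Solving J·Δ = −F gives Δ = (-0.250, -1.450, 1.559).
Then the next iterate is (p, q, r)₁ = (2.250, 1.050, -0.441).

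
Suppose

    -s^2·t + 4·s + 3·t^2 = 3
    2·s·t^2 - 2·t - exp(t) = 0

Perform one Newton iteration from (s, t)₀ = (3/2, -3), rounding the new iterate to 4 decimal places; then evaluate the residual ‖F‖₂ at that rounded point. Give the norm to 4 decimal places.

11.4962

At (3/2, -3): F = (36.7500, 32.950213).
Jacobian J = [[-2·s·t + 4, -s^2 + 6·t], [2·t^2, 4·s·t - exp(t) - 2]].
At the point, J = [[13.0000, -20.2500], [18.0000, -20.049787]] (det J = 103.852768).
Solving J·Δ = −F gives Δ = (0.6701, 2.2450).
Then the next iterate is (s, t)₁ = (2.1701, -0.7550).
Re-evaluating at (2.1701, -0.7550): F = (10.946022, 3.514012), so ‖F‖₂ = 11.4962.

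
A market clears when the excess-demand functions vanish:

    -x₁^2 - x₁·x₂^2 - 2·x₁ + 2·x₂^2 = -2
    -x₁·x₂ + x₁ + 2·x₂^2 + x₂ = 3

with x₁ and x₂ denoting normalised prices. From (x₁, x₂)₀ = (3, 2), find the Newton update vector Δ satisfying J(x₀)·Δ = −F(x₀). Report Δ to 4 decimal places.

At (3, 2): F = (-17.0000, 4.0000).
Jacobian J = [[-2·x₁ - x₂^2 - 2, -2·x₁·x₂ + 4·x₂], [-x₂ + 1, -x₁ + 4·x₂ + 1]].
At the point, J = [[-12.0000, -4.0000], [-1.0000, 6.0000]] (det J = -76.0000).
Solving J·Δ = −F gives Δ = (-1.1316, -0.8553).

(-1.1316, -0.8553)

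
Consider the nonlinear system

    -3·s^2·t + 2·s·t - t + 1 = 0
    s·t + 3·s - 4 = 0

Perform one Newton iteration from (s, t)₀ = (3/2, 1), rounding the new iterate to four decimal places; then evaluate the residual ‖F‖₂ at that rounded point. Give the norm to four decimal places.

0.9272

At (3/2, 1): F = (-3.7500, 2.0000).
Jacobian J = [[-6·s·t + 2·t, -3·s^2 + 2·s - 1], [t + 3, s]].
At the point, J = [[-7.0000, -4.7500], [4.0000, 1.5000]] (det J = 8.5000).
Solving J·Δ = −F gives Δ = (-0.4559, -0.1176).
Then the next iterate is (s, t)₁ = (1.0441, 0.8824).
Re-evaluating at (1.0441, 0.8824): F = (-0.925604, 0.053614), so ‖F‖₂ = 0.9272.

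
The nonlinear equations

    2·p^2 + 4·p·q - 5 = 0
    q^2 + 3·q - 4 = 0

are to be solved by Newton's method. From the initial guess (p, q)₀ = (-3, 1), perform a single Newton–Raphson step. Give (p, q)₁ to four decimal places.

At (-3, 1): F = (1.0000, 0.0000).
Jacobian J = [[4·p + 4·q, 4·p], [0, 2·q + 3]].
At the point, J = [[-8.0000, -12.0000], [0.0000, 5.0000]] (det J = -40.0000).
Solving J·Δ = −F gives Δ = (0.1250, 0.0000).
Then the next iterate is (p, q)₁ = (-2.8750, 1.0000).

(-2.8750, 1.0000)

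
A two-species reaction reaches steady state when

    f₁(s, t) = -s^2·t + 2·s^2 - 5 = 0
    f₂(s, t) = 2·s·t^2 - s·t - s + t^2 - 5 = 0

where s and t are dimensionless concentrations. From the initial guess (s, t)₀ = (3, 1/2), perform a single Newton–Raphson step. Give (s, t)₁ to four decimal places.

(4.3241, 2.7685)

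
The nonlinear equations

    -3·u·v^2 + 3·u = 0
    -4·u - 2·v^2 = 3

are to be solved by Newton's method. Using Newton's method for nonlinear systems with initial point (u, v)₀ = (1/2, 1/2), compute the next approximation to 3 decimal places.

(-0.500, -0.250)

At (1/2, 1/2): F = (1.125, -5.500).
Jacobian J = [[-3·v^2 + 3, -6·u·v], [-4, -4·v]].
At the point, J = [[2.250, -1.500], [-4.000, -2.000]] (det J = -10.500).
Solving J·Δ = −F gives Δ = (-1.000, -0.750).
Then the next iterate is (u, v)₁ = (-0.500, -0.250).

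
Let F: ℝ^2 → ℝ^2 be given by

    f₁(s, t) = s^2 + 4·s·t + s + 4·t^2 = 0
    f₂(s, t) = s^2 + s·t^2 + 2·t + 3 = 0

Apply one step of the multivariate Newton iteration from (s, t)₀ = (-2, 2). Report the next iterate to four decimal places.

(-3.2000, 2.5000)

At (-2, 2): F = (2.0000, 3.0000).
Jacobian J = [[2·s + 4·t + 1, 4·s + 8·t], [2·s + t^2, 2·s·t + 2]].
At the point, J = [[5.0000, 8.0000], [0.0000, -6.0000]] (det J = -30.0000).
Solving J·Δ = −F gives Δ = (-1.2000, 0.5000).
Then the next iterate is (s, t)₁ = (-3.2000, 2.5000).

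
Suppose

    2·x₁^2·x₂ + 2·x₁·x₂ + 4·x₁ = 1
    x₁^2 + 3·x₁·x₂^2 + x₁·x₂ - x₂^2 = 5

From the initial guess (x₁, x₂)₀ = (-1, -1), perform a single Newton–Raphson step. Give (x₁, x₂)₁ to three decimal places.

(-0.167, 0.000)

At (-1, -1): F = (-5.000, -7.000).
Jacobian J = [[4·x₁·x₂ + 2·x₂ + 4, 2·x₁^2 + 2·x₁], [2·x₁ + 3·x₂^2 + x₂, 6·x₁·x₂ + x₁ - 2·x₂]].
At the point, J = [[6.000, 0.000], [0.000, 7.000]] (det J = 42.000).
Solving J·Δ = −F gives Δ = (0.833, 1.000).
Then the next iterate is (x₁, x₂)₁ = (-0.167, 0.000).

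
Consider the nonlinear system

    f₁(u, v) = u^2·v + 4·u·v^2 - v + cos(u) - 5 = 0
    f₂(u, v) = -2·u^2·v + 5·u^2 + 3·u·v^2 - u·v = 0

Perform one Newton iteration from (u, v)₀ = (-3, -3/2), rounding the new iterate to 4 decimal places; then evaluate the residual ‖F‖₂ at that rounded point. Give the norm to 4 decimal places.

At (-3, -3/2): F = (-44.989992, 47.2500).
Jacobian J = [[2·u·v + 4·v^2 - sin(u), u^2 + 8·u·v - 1], [-4·u·v + 10·u + 3·v^2 - v, -2·u^2 + 6·u·v - u]].
At the point, J = [[18.141120, 44.0000], [-39.7500, 12.0000]] (det J = 1966.693440).
Solving J·Δ = −F gives Δ = (1.3316, 0.4735).
Then the next iterate is (u, v)₁ = (-1.6684, -1.0265).
Re-evaluating at (-1.6684, -1.0265): F = (-13.960259, 12.645835), so ‖F‖₂ = 18.8363.

18.8363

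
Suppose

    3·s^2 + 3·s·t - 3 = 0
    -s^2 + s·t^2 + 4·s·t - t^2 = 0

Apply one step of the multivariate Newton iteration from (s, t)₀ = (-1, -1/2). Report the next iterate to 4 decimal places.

(-0.9048, -0.2381)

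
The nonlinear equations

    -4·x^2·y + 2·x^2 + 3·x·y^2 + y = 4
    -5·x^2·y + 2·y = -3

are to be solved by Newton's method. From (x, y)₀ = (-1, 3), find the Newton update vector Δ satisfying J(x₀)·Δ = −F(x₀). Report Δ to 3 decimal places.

At (-1, 3): F = (-38.000, -6.000).
Jacobian J = [[-8·x·y + 4·x + 3·y^2, -4·x^2 + 6·x·y + 1], [-10·x·y, -5·x^2 + 2]].
At the point, J = [[47.000, -21.000], [30.000, -3.000]] (det J = 489.000).
Solving J·Δ = −F gives Δ = (0.025, -1.755).

(0.025, -1.755)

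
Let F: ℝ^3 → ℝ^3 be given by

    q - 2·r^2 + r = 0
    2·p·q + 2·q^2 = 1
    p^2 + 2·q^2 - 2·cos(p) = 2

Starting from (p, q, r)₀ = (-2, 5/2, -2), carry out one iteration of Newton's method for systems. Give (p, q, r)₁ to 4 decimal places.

(-1.0932, 1.4944, -1.0549)

At (-2, 5/2, -2): F = (-7.5000, 1.5000, 15.332294).
Jacobian J = [[0, 1, -4·r + 1], [2·q, 2·p + 4·q, 0], [2·p + 2·sin(p), 4·q, 0]].
At the point, J = [[0.0000, 1.0000, 9.0000], [5.0000, 6.0000, 0.0000], [-5.818595, 10.0000, 0.0000]] (det J = 764.204122).
Solving J·Δ = −F gives Δ = (0.9068, -1.0056, 0.9451).
Then the next iterate is (p, q, r)₁ = (-1.0932, 1.4944, -1.0549).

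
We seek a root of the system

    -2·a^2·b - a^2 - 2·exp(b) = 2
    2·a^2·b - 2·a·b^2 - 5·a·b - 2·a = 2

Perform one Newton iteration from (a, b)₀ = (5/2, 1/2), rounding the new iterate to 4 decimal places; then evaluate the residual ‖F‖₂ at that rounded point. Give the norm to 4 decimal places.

26.5260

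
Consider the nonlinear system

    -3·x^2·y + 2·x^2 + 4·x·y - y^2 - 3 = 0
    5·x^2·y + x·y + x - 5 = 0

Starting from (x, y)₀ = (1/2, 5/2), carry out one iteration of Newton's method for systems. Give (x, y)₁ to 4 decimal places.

(0.6519, 1.1823)

At (1/2, 5/2): F = (-5.6250, -0.1250).
Jacobian J = [[-6·x·y + 4·x + 4·y, -3·x^2 + 4·x - 2·y], [10·x·y + y + 1, 5·x^2 + x]].
At the point, J = [[4.5000, -3.7500], [16.0000, 1.7500]] (det J = 67.8750).
Solving J·Δ = −F gives Δ = (0.1519, -1.3177).
Then the next iterate is (x, y)₁ = (0.6519, 1.1823).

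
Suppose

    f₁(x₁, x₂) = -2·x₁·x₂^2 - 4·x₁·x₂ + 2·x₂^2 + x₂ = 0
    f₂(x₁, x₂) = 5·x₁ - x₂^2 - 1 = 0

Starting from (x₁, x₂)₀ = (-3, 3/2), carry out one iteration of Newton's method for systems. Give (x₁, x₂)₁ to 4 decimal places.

At (-3, 3/2): F = (37.5000, -18.2500).
Jacobian J = [[-2·x₂^2 - 4·x₂, -4·x₁·x₂ - 4·x₁ + 4·x₂ + 1], [5, -2·x₂]].
At the point, J = [[-10.5000, 37.0000], [5.0000, -3.0000]] (det J = -153.5000).
Solving J·Δ = −F gives Δ = (3.6661, 0.0269).
Then the next iterate is (x₁, x₂)₁ = (0.6661, 1.5269).

(0.6661, 1.5269)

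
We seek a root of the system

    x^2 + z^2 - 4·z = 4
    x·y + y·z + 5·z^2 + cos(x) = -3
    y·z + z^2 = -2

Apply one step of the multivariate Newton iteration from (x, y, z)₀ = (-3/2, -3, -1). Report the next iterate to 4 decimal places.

(-1.3289, 0.7195, -0.5439)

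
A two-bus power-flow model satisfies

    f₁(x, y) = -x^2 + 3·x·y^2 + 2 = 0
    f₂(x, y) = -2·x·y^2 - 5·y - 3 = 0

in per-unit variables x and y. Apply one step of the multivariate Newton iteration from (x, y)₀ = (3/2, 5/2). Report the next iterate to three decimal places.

At (3/2, 5/2): F = (27.875, -34.250).
Jacobian J = [[-2·x + 3·y^2, 6·x·y], [-2·y^2, -4·x·y - 5]].
At the point, J = [[15.750, 22.500], [-12.500, -20.000]] (det J = -33.750).
Solving J·Δ = −F gives Δ = (6.315, -5.659).
Then the next iterate is (x, y)₁ = (7.815, -3.159).

(7.815, -3.159)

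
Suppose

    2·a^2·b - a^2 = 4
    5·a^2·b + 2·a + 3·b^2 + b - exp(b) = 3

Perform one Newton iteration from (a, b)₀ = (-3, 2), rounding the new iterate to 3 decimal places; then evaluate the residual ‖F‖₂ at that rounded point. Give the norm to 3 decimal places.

3.996

At (-3, 2): F = (23.000, 87.61094).
Jacobian J = [[4·a·b - 2·a, 2·a^2], [10·a·b + 2, 5·a^2 + 6·b - exp(b) + 1]].
At the point, J = [[-18.000, 18.000], [-58.000, 50.61094]] (det J = 133.00301).
Solving J·Δ = −F gives Δ = (3.105, 1.827).
Then the next iterate is (a, b)₁ = (0.105, 3.827).
Re-evaluating at (0.105, 3.827): F = (-3.92664, -0.73881), so ‖F‖₂ = 3.996.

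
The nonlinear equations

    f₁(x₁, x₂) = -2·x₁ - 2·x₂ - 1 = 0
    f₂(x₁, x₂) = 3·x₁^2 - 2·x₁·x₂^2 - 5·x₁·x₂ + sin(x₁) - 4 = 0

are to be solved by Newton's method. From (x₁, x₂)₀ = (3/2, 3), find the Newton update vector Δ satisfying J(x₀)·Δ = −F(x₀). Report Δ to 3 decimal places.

At (3/2, 3): F = (-10.000, -45.75251).
Jacobian J = [[-2, -2], [6·x₁ - 2·x₂^2 - 5·x₂ + cos(x₁), -4·x₁·x₂ - 5·x₁]].
At the point, J = [[-2.000, -2.000], [-23.92926, -25.500]] (det J = 3.14147).
Solving J·Δ = −F gives Δ = (-52.044, 47.044).

(-52.044, 47.044)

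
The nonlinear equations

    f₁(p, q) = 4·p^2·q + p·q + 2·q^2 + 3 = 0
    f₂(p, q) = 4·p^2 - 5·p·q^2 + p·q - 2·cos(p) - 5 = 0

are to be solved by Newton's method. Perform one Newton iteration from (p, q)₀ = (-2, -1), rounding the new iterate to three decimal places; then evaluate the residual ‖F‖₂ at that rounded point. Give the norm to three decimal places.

At (-2, -1): F = (-9.000, 23.83229).
Jacobian J = [[8·p·q + q, 4·p^2 + p + 4·q], [8·p - 5·q^2 + q + 2·sin(p), -10·p·q + p]].
At the point, J = [[15.000, 10.000], [-23.81859, -22.000]] (det J = -91.81405).
Solving J·Δ = −F gives Δ = (-0.439, 1.559).
Then the next iterate is (p, q)₁ = (-2.439, 0.559).
Re-evaluating at (-2.439, 0.559): F = (15.56290, 22.76853), so ‖F‖₂ = 27.579.

27.579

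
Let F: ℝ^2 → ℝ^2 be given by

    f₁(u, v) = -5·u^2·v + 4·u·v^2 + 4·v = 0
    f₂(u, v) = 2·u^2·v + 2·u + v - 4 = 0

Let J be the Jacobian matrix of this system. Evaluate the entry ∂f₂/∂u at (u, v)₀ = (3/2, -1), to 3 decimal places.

-4.000

∂f₂/∂u = 4·u·v + 2.
At (3/2, -1) this is -4.000.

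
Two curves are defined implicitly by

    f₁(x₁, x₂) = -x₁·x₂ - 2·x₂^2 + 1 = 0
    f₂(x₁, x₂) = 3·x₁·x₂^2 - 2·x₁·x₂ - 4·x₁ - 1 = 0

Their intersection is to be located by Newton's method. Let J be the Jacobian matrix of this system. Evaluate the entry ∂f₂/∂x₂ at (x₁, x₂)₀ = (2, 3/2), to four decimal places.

∂f₂/∂x₂ = 6·x₁·x₂ - 2·x₁.
At (2, 3/2) this is 14.0000.

14.0000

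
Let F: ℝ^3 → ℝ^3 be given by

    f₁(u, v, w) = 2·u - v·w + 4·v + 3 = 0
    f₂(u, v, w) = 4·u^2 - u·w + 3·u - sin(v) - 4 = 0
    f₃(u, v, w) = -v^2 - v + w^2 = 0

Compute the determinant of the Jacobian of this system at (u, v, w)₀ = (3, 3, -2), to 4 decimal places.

1255.0801

J = [[2, -w + 4, -v], [8·u - w + 3, -cos(v), -u], [0, -2·v - 1, 2·w]].
At the point, J = [[2.0000, 6.0000, -3.0000], [29.0000, 0.989992, -3.0000], [0.0000, -7.0000, -4.0000]].
det J = 1255.0801.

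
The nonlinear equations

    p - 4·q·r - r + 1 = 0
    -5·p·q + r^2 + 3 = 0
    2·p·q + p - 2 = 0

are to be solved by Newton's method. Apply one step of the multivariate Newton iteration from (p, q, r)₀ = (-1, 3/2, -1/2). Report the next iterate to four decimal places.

(1.1800, 2.8600, 0.7000)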